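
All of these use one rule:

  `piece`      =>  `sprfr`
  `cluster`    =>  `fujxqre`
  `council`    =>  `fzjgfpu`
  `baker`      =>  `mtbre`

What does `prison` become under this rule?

sepxzg

p(15)→s(18) and i(8)→p(15) fit y≡19x+19 (mod 26); the inverse of 19 mod 26 is 11. Each letter's alphabet position (a=0..z=25) is mapped through 19·x+19 mod 26 — an affine cipher.
Applying it to prison: p(15)→19·15+19≡18=s; r(17)→19·17+19≡4=e; i(8)→19·8+19≡15=p; s(18)→19·18+19≡23=x; o(14)→19·14+19≡25=z; n(13)→19·13+19≡6=g (all mod 26).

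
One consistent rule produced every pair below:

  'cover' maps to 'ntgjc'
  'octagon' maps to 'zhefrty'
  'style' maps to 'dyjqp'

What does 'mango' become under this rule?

xfylz

Shifts by position in cover: pos 0: c→n (+11), pos 1: o→t (+5), pos 2: v→g (+11), pos 3: e→j (+5) — repeating every 2. The shifts repeat in a cycle of length 2: positions 0,1,… shift by +11, +5, then the pattern repeats.
Applying it to mango: m+11=x, a+5=f, n+11=y, g+5=l, o+11=z.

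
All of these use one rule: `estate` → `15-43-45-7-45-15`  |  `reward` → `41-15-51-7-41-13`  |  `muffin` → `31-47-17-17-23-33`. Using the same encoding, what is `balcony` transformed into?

e(#5)→15 and s(#19)→43: differences scale by 2, so n = 2·pos + 5. The formula is n = 2×(alphabet index, a=1) + 5.
For balcony: b=2→9, a=1→7, l=12→29, c=3→11, o=15→35, n=14→33, y=25→55.

9-7-29-11-35-33-55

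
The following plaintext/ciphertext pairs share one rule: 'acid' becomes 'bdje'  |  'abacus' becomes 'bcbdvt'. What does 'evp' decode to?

duo

Each letter is shifted forward by 1 in the alphabet (a Caesar shift of +1).
Reversing it on evp: e−1=d, v−1=u, p−1=o.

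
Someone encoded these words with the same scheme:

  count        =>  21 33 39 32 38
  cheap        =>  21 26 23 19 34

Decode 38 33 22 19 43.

c is letter #3 and maps to 21: an offset of 18. Letters become their 1-based position plus 18 (so a→19, b→20, …).
Undoing it on 38 33 22 19 43: 38→(38−18)÷1=20=t, 33→(33−18)÷1=15=o, 22→(22−18)÷1=4=d, 19→(19−18)÷1=1=a, 43→(43−18)÷1=25=y.

today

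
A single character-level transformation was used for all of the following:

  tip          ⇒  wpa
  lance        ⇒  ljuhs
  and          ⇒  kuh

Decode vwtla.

tempo

The output letters match the input read backwards, each shifted +7: tip reversed is pit. The word is reversed, then every letter is shifted forward by 7.
Undoing it on vwtla: shift back: v−7=o, w−7=p, t−7=m, l−7=e, a−7=t → opmet; then reverse → tempo.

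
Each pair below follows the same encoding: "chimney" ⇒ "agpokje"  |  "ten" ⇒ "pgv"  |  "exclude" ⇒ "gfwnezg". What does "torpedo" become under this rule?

The output letters match the input read backwards, each shifted +2: chimney reversed is yenmihc. The word is reversed, then every letter is shifted forward by 2.
Applying it to torpedo: reverse → odeprot; then shift: o+2=q, d+2=f, e+2=g, p+2=r, r+2=t, o+2=q, t+2=v.

qfgrtqv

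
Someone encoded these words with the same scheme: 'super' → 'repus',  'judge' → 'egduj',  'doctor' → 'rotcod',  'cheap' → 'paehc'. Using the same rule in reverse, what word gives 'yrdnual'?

The output letters match the input read backwards: super reversed is repus. The word is simply reversed.
Decoding yrdnual: then reverse → laundry.

laundry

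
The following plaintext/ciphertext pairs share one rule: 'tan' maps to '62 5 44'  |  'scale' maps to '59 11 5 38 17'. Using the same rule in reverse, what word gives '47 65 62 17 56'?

t(#20)→62 and a(#1)→5: differences scale by 3, so n = 3·pos + 2. With a=1..z=26, the number is 3·pos + 2.
Undoing it on 47 65 62 17 56: 47→(47−2)÷3=15=o, 65→(65−2)÷3=21=u, 62→(62−2)÷3=20=t, 17→(17−2)÷3=5=e, 56→(56−2)÷3=18=r.

outer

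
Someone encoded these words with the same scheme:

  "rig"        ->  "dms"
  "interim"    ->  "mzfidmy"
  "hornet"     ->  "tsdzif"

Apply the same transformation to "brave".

ndehi

Two shifts are in play — +4 for a/e/i/o/u, +12 for every other letter.
Applying it to brave: b(cons)+12=n, r(cons)+12=d, a(vowel)+4=e, v(cons)+12=h, e(vowel)+4=i.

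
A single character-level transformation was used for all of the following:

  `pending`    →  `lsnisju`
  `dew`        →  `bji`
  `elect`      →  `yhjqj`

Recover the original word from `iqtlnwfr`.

The output letters match the input read backwards, each shifted +5: pending reversed is gnidnep. Two steps: reverse the string, then apply a Caesar shift of +5.
Reversing it on iqtlnwfr: shift back: i−5=d, q−5=l, t−5=o, l−5=g, n−5=i, w−5=r, f−5=a, r−5=m → dlogiram; then reverse → marigold.

marigold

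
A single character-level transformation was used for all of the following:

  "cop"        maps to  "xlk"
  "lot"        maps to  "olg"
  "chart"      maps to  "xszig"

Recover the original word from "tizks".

graph

Each pair mirrors across the alphabet (c↔x, o↔l, p↔k): positions sum to 25. This is the alphabet-reversal cipher (Atbash): a becomes z, b becomes y, etc.
Reversing it on tizks: t↔g, i↔r, z↔a, k↔p, s↔h.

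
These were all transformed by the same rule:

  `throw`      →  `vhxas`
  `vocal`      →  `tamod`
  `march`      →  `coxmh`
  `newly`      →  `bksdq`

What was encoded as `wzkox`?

t(19)→v(21) and h(7)→h(7) fit y≡25x+14 (mod 26); the inverse of 25 mod 26 is 25. Each letter's alphabet position (a=0..z=25) is mapped through 25·x+14 mod 26 — an affine cipher.
Reversing it on wzkox: w(22)→25·(22−14)≡18=s; z(25)→25·(25−14)≡15=p; k(10)→25·(10−14)≡4=e; o(14)→25·(14−14)≡0=a; x(23)→25·(23−14)≡17=r (all mod 26).

spear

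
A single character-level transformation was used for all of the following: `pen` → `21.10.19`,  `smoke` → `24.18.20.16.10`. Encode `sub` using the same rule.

24.26.7

The number is (letter's place in the alphabet, a=1) + 5.
Applying it to sub: s=19→24, u=21→26, b=2→7.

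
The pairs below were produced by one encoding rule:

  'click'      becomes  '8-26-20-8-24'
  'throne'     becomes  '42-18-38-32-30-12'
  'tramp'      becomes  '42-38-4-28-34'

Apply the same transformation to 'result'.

38-12-40-44-26-42

c(#3)→8 and l(#12)→26: differences scale by 2, so n = 2·pos + 2. With a=1..z=26, the number is 2·pos + 2.
On result: r=18→38, e=5→12, s=19→40, u=21→44, l=12→26, t=20→42.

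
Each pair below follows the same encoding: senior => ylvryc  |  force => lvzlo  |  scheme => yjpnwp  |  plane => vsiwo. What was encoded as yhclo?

In senior: s→y is +6, e→l is +7, n→v is +8, i→r is +9 — the shift increases by 1 each position. The shift increases by 1 at each position, starting from +6: 6, 7, 8, ….
Undoing it on yhclo: y−6=s, h−7=a, c−8=u, l−9=c, o−10=e.

sauce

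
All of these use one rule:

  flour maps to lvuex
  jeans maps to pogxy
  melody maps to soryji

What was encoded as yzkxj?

A repeating key of period 2 is used — shifts +6, +10 over and over.
Undoing it on yzkxj: y−6=s, z−10=p, k−6=e, x−10=n, j−6=d.

spend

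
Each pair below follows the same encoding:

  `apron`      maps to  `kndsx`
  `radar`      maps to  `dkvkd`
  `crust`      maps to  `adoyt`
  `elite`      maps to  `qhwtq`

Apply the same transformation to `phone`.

nbsxq

a(0)→k(10) and p(15)→n(13) fit y≡21x+10 (mod 26); the inverse of 21 mod 26 is 5. This is an affine cipher: with a=0,…,z=25, each position x becomes (21x+10) mod 26.
Applying it to phone: p(15)→21·15+10≡13=n; h(7)→21·7+10≡1=b; o(14)→21·14+10≡18=s; n(13)→21·13+10≡23=x; e(4)→21·4+10≡16=q (all mod 26).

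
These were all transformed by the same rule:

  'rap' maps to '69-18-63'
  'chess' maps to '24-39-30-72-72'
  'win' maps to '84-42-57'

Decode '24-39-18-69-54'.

r(#18)→69 and a(#1)→18: differences scale by 3, so n = 3·pos + 15. The formula is n = 3×(alphabet index, a=1) + 15.
Undoing it on 24-39-18-69-54: 24→(24−15)÷3=3=c, 39→(39−15)÷3=8=h, 18→(18−15)÷3=1=a, 69→(69−15)÷3=18=r, 54→(54−15)÷3=13=m.

charm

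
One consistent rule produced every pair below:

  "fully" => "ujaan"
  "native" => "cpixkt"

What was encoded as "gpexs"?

Compare letters: f→u is +15, u→j is +15, l→a is +15 — a constant shift. It's a constant shift of +15 (ROT15).
Reversing it on gpexs: g−15=r, p−15=a, e−15=p, x−15=i, s−15=d.

rapid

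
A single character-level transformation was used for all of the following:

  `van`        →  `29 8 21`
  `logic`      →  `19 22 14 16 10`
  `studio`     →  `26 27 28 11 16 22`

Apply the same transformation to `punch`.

23 28 21 10 15

v is letter #22 and maps to 29: an offset of 7. Letters become their 1-based position plus 7 (so a→8, b→9, …).
On punch: p=16→23, u=21→28, n=14→21, c=3→10, h=8→15.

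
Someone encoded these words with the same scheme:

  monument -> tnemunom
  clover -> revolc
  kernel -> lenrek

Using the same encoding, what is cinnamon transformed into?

The output letters match the input read backwards: monument reversed is tnemunom. The word is simply reversed.
On cinnamon: reverse → nomannic.

nomannic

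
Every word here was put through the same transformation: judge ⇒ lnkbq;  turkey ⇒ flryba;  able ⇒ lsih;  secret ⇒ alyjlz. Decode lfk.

The word is reversed, then every letter is shifted forward by 7.
Undoing it on lfk: shift back: l−7=e, f−7=y, k−7=d → eyd; then reverse → dye.

dye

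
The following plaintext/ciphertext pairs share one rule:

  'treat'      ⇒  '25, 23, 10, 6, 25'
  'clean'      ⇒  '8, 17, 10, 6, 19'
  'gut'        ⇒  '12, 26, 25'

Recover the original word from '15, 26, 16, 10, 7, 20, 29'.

jukebox

Each letter is replaced by its alphabet position (a=1..z=26) + 5.
Decoding 15, 26, 16, 10, 7, 20, 29: 15→(15−5)÷1=10=j, 26→(26−5)÷1=21=u, 16→(16−5)÷1=11=k, 10→(10−5)÷1=5=e, 7→(7−5)÷1=2=b, 20→(20−5)÷1=15=o, 29→(29−5)÷1=24=x.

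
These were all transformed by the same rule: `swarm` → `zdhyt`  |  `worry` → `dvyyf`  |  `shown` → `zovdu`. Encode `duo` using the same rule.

kbv

Compare letters: s→z is +7, w→d is +7, a→h is +7 — a constant shift. Each letter is shifted forward by 7 in the alphabet (a Caesar shift of +7).
On duo: d+7=k, u+7=b, o+7=v.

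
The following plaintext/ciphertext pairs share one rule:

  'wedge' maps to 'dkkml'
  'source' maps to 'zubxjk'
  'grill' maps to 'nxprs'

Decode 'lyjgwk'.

Shifts by position in wedge: pos 0: w→d (+7), pos 1: e→k (+6), pos 2: d→k (+7), pos 3: g→m (+6) — repeating every 2. The shifts repeat in a cycle of length 2: positions 0,1,… shift by +7, +6, then the pattern repeats.
Undoing it on lyjgwk: l−7=e, y−6=s, j−7=c, g−6=a, w−7=p, k−6=e.

escape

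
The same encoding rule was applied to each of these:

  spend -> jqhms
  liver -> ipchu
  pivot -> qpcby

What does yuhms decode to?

trend

s(18)→j(9) and p(15)→q(16) fit y≡15x+25 (mod 26); the inverse of 15 mod 26 is 7. Treating letters as 0–25, the rule is x ↦ 15x + 25 (mod 26).
Decoding yuhms: y(24)→7·(24−25)≡19=t; u(20)→7·(20−25)≡17=r; h(7)→7·(7−25)≡4=e; m(12)→7·(12−25)≡13=n; s(18)→7·(18−25)≡3=d (all mod 26).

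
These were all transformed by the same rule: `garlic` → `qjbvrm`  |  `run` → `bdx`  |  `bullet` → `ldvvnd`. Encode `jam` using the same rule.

The shift depends on letter class: consonant g→q is +10, but vowel a→j is +9. Two shifts are in play — +9 for a/e/i/o/u, +10 for every other letter.
Applying it to jam: j(cons)+10=t, a(vowel)+9=j, m(cons)+10=w.

tjw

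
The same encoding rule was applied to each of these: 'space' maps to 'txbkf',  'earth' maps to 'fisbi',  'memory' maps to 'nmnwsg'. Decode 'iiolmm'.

Shifts by position in space: pos 0: s→t (+1), pos 1: p→x (+8), pos 2: a→b (+1), pos 3: c→k (+8) — repeating every 2. The shifts repeat in a cycle of length 2: positions 0,1,… shift by +1, +8, then the pattern repeats.
Reversing it on iiolmm: i−1=h, i−8=a, o−1=n, l−8=d, m−1=l, m−8=e.

handle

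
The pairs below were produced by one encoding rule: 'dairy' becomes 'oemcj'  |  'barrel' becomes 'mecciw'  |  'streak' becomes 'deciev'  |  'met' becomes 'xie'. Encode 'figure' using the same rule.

qmryci

The shift depends on letter class: consonant d→o is +11, but vowel a→e is +4. The rule splits by letter class: vowels +4, consonants +11.
Applying it to figure: f(cons)+11=q, i(vowel)+4=m, g(cons)+11=r, u(vowel)+4=y, r(cons)+11=c, e(vowel)+4=i.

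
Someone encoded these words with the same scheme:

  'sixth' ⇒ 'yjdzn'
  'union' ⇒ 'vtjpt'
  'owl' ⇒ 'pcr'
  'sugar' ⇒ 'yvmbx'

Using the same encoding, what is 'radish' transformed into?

xbjjyn

The shift depends on letter class: consonant s→y is +6, but vowel i→j is +1. Vowels shift forward by 1 and consonants shift forward by 6.
For radish: r(cons)+6=x, a(vowel)+1=b, d(cons)+6=j, i(vowel)+1=j, s(cons)+6=y, h(cons)+6=n.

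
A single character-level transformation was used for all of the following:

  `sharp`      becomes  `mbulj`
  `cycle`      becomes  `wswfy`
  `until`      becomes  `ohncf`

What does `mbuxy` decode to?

shade

This is a Caesar cipher with shift 20.
Decoding mbuxy: m−20=s, b−20=h, u−20=a, x−20=d, y−20=e.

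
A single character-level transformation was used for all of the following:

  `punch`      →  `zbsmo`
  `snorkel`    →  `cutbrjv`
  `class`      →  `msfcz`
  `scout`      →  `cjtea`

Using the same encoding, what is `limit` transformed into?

Shifts by position in punch: pos 0: p→z (+10), pos 1: u→b (+7), pos 2: n→s (+5), pos 3: c→m (+10), pos 4: h→o (+7) — repeating every 3. The shifts repeat in a cycle of length 3: positions 0,1,… shift by +10, +7, +5, then the pattern repeats.
For limit: l+10=v, i+7=p, m+5=r, i+10=s, t+7=a.

vprsa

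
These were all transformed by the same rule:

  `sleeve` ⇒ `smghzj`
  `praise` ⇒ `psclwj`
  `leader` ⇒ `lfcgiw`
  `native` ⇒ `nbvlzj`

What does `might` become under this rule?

In sleeve: s→s is +0, l→m is +1, e→g is +2, e→h is +3 — the shift increases by 1 each position. Each letter shifts forward by its position index (0, 1, 2, …) — the shift grows by one for each successive letter.
For might: m+0=m, i+1=j, g+2=i, h+3=k, t+4=x.

mjikx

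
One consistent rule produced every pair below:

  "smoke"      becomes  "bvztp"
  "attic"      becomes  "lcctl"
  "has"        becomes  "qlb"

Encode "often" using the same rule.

The shift depends on letter class: consonant s→b is +9, but vowel o→z is +11. Two shifts are in play — +11 for a/e/i/o/u, +9 for every other letter.
On often: o(vowel)+11=z, f(cons)+9=o, t(cons)+9=c, e(vowel)+11=p, n(cons)+9=w.

zocpw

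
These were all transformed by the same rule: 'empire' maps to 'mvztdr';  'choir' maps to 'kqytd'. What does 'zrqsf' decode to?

right

In empire: e→m is +8, m→v is +9, p→z is +10, i→t is +11 — the shift increases by 1 each position. Each letter shifts forward by (position + 8), i.e. 8, 9, 10, … — the shift grows by one for each successive letter.
Reversing it on zrqsf: z−8=r, r−9=i, q−10=g, s−11=h, f−12=t.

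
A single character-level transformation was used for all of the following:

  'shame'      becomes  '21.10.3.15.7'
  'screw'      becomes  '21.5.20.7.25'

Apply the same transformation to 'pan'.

18.3.16

s is letter #19 and maps to 21: an offset of 2. Letters become their 1-based position plus 2 (so a→3, b→4, …).
On pan: p=16→18, a=1→3, n=14→16.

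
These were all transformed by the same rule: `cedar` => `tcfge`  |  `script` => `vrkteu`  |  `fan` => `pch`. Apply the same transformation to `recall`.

The output letters match the input read backwards, each shifted +2: cedar reversed is radec. Read the word backwards and shift each letter +2.
For recall: reverse → llacer; then shift: l+2=n, l+2=n, a+2=c, c+2=e, e+2=g, r+2=t.

nncegt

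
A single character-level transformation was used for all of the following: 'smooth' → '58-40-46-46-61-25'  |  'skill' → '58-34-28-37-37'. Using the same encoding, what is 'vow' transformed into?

67-46-70

The formula is n = 3×(alphabet index, a=1) + 1.
On vow: v=22→67, o=15→46, w=23→70.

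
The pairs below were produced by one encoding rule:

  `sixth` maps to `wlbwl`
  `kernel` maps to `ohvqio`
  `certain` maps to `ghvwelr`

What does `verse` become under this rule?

zhvvi

Shifts by position in sixth: pos 0: s→w (+4), pos 1: i→l (+3), pos 2: x→b (+4), pos 3: t→w (+3) — repeating every 2. A repeating key of period 2 is used — shifts +4, +3 over and over.
Applying it to verse: v+4=z, e+3=h, r+4=v, s+3=v, e+4=i.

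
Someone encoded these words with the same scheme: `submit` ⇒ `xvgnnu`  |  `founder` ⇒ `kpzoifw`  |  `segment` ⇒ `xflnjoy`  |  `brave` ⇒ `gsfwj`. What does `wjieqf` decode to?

riddle

Shifts by position in submit: pos 0: s→x (+5), pos 1: u→v (+1), pos 2: b→g (+5), pos 3: m→n (+1) — repeating every 2. The shifts repeat in a cycle of length 2: positions 0,1,… shift by +5, +1, then the pattern repeats.
Decoding wjieqf: w−5=r, j−1=i, i−5=d, e−1=d, q−5=l, f−1=e.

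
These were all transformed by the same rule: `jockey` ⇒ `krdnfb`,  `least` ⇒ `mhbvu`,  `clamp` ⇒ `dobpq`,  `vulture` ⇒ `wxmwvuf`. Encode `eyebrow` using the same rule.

A repeating key of period 2 is used — shifts +1, +3 over and over.
For eyebrow: e+1=f, y+3=b, e+1=f, b+3=e, r+1=s, o+3=r, w+1=x.

fbfesrx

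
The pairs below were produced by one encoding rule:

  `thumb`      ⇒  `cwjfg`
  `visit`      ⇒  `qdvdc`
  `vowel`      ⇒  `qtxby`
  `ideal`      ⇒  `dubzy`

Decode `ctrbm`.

token

t(19)→c(2) and h(7)→w(22) fit y≡7x+25 (mod 26); the inverse of 7 mod 26 is 15. This is an affine cipher: with a=0,…,z=25, each position x becomes (7x+25) mod 26.
Undoing it on ctrbm: c(2)→15·(2−25)≡19=t; t(19)→15·(19−25)≡14=o; r(17)→15·(17−25)≡10=k; b(1)→15·(1−25)≡4=e; m(12)→15·(12−25)≡13=n (all mod 26).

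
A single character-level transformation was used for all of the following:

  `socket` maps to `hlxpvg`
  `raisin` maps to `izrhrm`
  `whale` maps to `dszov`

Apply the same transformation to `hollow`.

sloold

This is the alphabet-reversal cipher (Atbash): a becomes z, b becomes y, etc.
On hollow: h↔s, o↔l, l↔o, l↔o, o↔l, w↔d.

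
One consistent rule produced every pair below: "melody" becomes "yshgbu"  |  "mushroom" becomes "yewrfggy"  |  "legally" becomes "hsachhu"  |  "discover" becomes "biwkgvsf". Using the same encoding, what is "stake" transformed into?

Treating letters as 0–25, the rule is x ↦ 17x + 2 (mod 26).
On stake: s(18)→17·18+2≡22=w; t(19)→17·19+2≡13=n; a(0)→17·0+2≡2=c; k(10)→17·10+2≡16=q; e(4)→17·4+2≡18=s (all mod 26).

wncqs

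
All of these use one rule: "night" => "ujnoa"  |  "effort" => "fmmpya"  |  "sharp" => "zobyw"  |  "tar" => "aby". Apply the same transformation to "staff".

The shift depends on letter class: consonant n→u is +7, but vowel i→j is +1. The rule splits by letter class: vowels +1, consonants +7.
For staff: s(cons)+7=z, t(cons)+7=a, a(vowel)+1=b, f(cons)+7=m, f(cons)+7=m.

zabmm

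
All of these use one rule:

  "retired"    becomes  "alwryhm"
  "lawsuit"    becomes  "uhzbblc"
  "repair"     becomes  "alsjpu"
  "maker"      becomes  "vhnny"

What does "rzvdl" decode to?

A repeating key of period 3 is used — shifts +9, +7, +3 over and over.
Undoing it on rzvdl: r−9=i, z−7=s, v−3=s, d−9=u, l−7=e.

issue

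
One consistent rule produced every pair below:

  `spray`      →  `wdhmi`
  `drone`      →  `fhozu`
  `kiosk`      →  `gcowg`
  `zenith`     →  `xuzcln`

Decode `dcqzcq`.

picnic

s(18)→w(22) and p(15)→d(3) fit y≡15x+12 (mod 26); the inverse of 15 mod 26 is 7. Treating letters as 0–25, the rule is x ↦ 15x + 12 (mod 26).
Reversing it on dcqzcq: d(3)→7·(3−12)≡15=p; c(2)→7·(2−12)≡8=i; q(16)→7·(16−12)≡2=c; z(25)→7·(25−12)≡13=n; c(2)→7·(2−12)≡8=i; q(16)→7·(16−12)≡2=c (all mod 26).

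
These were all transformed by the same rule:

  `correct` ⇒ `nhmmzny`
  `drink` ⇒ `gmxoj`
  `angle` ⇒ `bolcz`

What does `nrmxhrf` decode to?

c(2)→n(13) and o(14)→h(7) fit y≡19x+1 (mod 26); the inverse of 19 mod 26 is 11. This is an affine cipher: with a=0,…,z=25, each position x becomes (19x+1) mod 26.
Decoding nrmxhrf: n(13)→11·(13−1)≡2=c; r(17)→11·(17−1)≡20=u; m(12)→11·(12−1)≡17=r; x(23)→11·(23−1)≡8=i; h(7)→11·(7−1)≡14=o; r(17)→11·(17−1)≡20=u; f(5)→11·(5−1)≡18=s (all mod 26).

curious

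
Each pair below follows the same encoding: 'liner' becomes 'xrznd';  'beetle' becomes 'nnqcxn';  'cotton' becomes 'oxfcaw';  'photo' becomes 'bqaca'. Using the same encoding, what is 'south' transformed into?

exgct

Shifts by position in liner: pos 0: l→x (+12), pos 1: i→r (+9), pos 2: n→z (+12), pos 3: e→n (+9) — repeating every 2. A repeating key of period 2 is used — shifts +12, +9 over and over.
On south: s+12=e, o+9=x, u+12=g, t+9=c, h+12=t.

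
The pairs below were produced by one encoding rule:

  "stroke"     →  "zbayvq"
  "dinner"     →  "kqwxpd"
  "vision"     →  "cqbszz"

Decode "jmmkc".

cedar

The shift increases by 1 at each position, starting from +7: 7, 8, 9, ….
Undoing it on jmmkc: j−7=c, m−8=e, m−9=d, k−10=a, c−11=r.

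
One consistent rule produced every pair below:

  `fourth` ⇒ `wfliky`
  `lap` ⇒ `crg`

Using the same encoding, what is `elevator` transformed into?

Compare letters: f→w is +17, o→f is +17, u→l is +17 — a constant shift. Every letter moves 17 places later in the alphabet, wrapping around z→a.
Applying it to elevator: e+17=v, l+17=c, e+17=v, v+17=m, a+17=r, t+17=k, o+17=f, r+17=i.

vcvmrkfi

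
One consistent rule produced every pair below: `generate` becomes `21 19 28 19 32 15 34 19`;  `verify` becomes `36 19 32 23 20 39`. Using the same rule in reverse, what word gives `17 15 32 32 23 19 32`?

carrier

g is letter #7 and maps to 21: an offset of 14. Letters become their 1-based position plus 14 (so a→15, b→16, …).
Undoing it on 17 15 32 32 23 19 32: 17→(17−14)÷1=3=c, 15→(15−14)÷1=1=a, 32→(32−14)÷1=18=r, 32→(32−14)÷1=18=r, 23→(23−14)÷1=9=i, 19→(19−14)÷1=5=e, 32→(32−14)÷1=18=r.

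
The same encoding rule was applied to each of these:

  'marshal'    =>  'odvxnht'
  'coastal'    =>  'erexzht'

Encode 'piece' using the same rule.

In marshal: m→o is +2, a→d is +3, r→v is +4, s→x is +5 — the shift increases by 1 each position. Each letter shifts forward by (position + 2), i.e. 2, 3, 4, … — the shift grows by one for each successive letter.
For piece: p+2=r, i+3=l, e+4=i, c+5=h, e+6=k.

rlihk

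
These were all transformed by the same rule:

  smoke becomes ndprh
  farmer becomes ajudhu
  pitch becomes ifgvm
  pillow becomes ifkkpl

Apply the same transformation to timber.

s(18)→n(13) and m(12)→d(3) fit y≡19x+9 (mod 26); the inverse of 19 mod 26 is 11. This is an affine cipher: with a=0,…,z=25, each position x becomes (19x+9) mod 26.
On timber: t(19)→19·19+9≡6=g; i(8)→19·8+9≡5=f; m(12)→19·12+9≡3=d; b(1)→19·1+9≡2=c; e(4)→19·4+9≡7=h; r(17)→19·17+9≡20=u (all mod 26).

gfdchu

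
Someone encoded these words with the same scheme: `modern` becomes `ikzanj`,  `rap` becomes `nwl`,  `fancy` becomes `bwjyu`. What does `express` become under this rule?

Compare letters: m→i is +22, o→k is +22, d→z is +22 — a constant shift. This is a Caesar cipher with shift 22.
On express: e+22=a, x+22=t, p+22=l, r+22=n, e+22=a, s+22=o, s+22=o.

atlnaoo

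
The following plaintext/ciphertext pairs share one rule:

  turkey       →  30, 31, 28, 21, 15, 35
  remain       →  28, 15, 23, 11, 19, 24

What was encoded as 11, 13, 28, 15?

acre

t is letter #20 and maps to 30: an offset of 10. Each letter is replaced by its alphabet position (a=1..z=26) + 10.
Reversing it on 11, 13, 28, 15: 11→(11−10)÷1=1=a, 13→(13−10)÷1=3=c, 28→(28−10)÷1=18=r, 15→(15−10)÷1=5=e.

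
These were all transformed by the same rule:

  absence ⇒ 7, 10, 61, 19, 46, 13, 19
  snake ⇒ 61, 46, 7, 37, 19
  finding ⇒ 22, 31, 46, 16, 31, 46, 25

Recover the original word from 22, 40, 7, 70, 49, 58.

flavor

a(#1)→7 and b(#2)→10: differences scale by 3, so n = 3·pos + 4. The formula is n = 3×(alphabet index, a=1) + 4.
Decoding 22, 40, 7, 70, 49, 58: 22→(22−4)÷3=6=f, 40→(40−4)÷3=12=l, 7→(7−4)÷3=1=a, 70→(70−4)÷3=22=v, 49→(49−4)÷3=15=o, 58→(58−4)÷3=18=r.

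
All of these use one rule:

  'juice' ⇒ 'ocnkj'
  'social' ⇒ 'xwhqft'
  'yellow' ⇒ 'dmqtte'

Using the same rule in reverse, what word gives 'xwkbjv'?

Shifts by position in juice: pos 0: j→o (+5), pos 1: u→c (+8), pos 2: i→n (+5), pos 3: c→k (+8) — repeating every 2. It's a Vigenère-style cipher with numeric key [5,8]: position i shifts by key[i mod 2].
Reversing it on xwkbjv: x−5=s, w−8=o, k−5=f, b−8=t, j−5=e, v−8=n.

soften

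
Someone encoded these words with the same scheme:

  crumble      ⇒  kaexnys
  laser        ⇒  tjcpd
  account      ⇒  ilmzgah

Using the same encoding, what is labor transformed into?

In crumble: c→k is +8, r→a is +9, u→e is +10, m→x is +11 — the shift increases by 1 each position. Each letter shifts forward by (position + 8), i.e. 8, 9, 10, … — the shift grows by one for each successive letter.
On labor: l+8=t, a+9=j, b+10=l, o+11=z, r+12=d.

tjlzd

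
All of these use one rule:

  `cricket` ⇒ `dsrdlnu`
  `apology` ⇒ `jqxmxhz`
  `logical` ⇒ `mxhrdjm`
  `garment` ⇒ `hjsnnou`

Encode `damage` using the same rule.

The shift depends on letter class: consonant c→d is +1, but vowel i→r is +9. Vowels shift forward by 9 and consonants shift forward by 1.
Applying it to damage: d(cons)+1=e, a(vowel)+9=j, m(cons)+1=n, a(vowel)+9=j, g(cons)+1=h, e(vowel)+9=n.

ejnjhn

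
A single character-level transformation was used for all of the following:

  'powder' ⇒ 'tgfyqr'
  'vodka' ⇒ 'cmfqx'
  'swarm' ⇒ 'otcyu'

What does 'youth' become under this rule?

jvwqa

The word is reversed, then every letter is shifted forward by 2.
On youth: reverse → htuoy; then shift: h+2=j, t+2=v, u+2=w, o+2=q, y+2=a.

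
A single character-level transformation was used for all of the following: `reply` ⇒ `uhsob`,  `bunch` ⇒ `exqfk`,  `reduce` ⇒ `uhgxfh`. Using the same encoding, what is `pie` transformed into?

slh

Compare letters: r→u is +3, e→h is +3, p→s is +3 — a constant shift. Each letter is shifted forward by 3 in the alphabet (a Caesar shift of +3).
On pie: p+3=s, i+3=l, e+3=h.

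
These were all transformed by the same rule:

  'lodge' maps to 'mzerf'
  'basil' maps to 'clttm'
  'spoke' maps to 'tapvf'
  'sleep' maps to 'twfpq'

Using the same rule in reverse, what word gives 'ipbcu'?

heart

Shifts by position in lodge: pos 0: l→m (+1), pos 1: o→z (+11), pos 2: d→e (+1), pos 3: g→r (+11) — repeating every 2. A repeating key of period 2 is used — shifts +1, +11 over and over.
Undoing it on ipbcu: i−1=h, p−11=e, b−1=a, c−11=r, u−1=t.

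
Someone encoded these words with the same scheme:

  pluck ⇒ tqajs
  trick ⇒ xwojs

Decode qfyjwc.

In pluck: p→t is +4, l→q is +5, u→a is +6, c→j is +7 — the shift increases by 1 each position. The shift increases by 1 at each position, starting from +4: 4, 5, 6, ….
Decoding qfyjwc: q−4=m, f−5=a, y−6=s, j−7=c, w−8=o, c−9=t.

mascot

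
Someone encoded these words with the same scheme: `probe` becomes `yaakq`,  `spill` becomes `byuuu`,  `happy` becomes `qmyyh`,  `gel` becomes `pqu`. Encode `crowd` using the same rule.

laafm

The shift depends on letter class: consonant p→y is +9, but vowel o→a is +12. Two shifts are in play — +12 for a/e/i/o/u, +9 for every other letter.
On crowd: c(cons)+9=l, r(cons)+9=a, o(vowel)+12=a, w(cons)+9=f, d(cons)+9=m.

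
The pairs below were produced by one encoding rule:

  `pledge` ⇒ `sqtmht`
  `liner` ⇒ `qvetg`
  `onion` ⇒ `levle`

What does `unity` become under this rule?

bevud

p(15)→s(18) and l(11)→q(16) fit y≡7x+17 (mod 26); the inverse of 7 mod 26 is 15. Each letter's alphabet position (a=0..z=25) is mapped through 7·x+17 mod 26 — an affine cipher.
For unity: u(20)→7·20+17≡1=b; n(13)→7·13+17≡4=e; i(8)→7·8+17≡21=v; t(19)→7·19+17≡20=u; y(24)→7·24+17≡3=d (all mod 26).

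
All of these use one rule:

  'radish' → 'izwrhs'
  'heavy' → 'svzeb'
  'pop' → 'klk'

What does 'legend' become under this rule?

ovtvmw

Each pair mirrors across the alphabet (r↔i, a↔z, d↔w): positions sum to 25. Letters are reflected about the middle of the alphabet (position → 25−position): Atbash.
On legend: l↔o, e↔v, g↔t, e↔v, n↔m, d↔w.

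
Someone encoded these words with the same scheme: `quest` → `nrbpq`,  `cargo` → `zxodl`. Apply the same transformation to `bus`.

This is a Caesar cipher with shift 23.
Applying it to bus: b+23=y, u+23=r, s+23=p.

yrp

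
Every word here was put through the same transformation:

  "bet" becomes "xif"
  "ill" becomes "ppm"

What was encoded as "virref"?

banner

The output letters match the input read backwards, each shifted +4: bet reversed is teb. Read the word backwards and shift each letter +4.
Reversing it on virref: shift back: v−4=r, i−4=e, r−4=n, r−4=n, e−4=a, f−4=b → rennab; then reverse → banner.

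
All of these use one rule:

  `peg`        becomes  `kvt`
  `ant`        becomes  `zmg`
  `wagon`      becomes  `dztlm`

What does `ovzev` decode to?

leave

Each pair mirrors across the alphabet (p↔k, e↔v, g↔t): positions sum to 25. Letters are reflected about the middle of the alphabet (position → 25−position): Atbash.
Decoding ovzev: o↔l, v↔e, z↔a, e↔v, v↔e.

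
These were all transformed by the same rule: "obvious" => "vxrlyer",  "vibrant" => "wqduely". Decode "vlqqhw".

Read the word backwards and shift each letter +3.
Undoing it on vlqqhw: shift back: v−3=s, l−3=i, q−3=n, q−3=n, h−3=e, w−3=t → sinnet; then reverse → tennis.

tennis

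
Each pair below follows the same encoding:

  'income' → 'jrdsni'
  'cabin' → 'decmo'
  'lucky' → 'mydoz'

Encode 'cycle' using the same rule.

Shifts by position in income: pos 0: i→j (+1), pos 1: n→r (+4), pos 2: c→d (+1), pos 3: o→s (+4) — repeating every 2. A repeating key of period 2 is used — shifts +1, +4 over and over.
On cycle: c+1=d, y+4=c, c+1=d, l+4=p, e+1=f.

dcdpf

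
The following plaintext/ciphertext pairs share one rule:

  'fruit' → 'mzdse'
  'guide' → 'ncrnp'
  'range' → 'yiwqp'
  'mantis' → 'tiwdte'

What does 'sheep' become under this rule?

zpnoa

In fruit: f→m is +7, r→z is +8, u→d is +9, i→s is +10 — the shift increases by 1 each position. The shift increases by 1 at each position, starting from +7: 7, 8, 9, ….
For sheep: s+7=z, h+8=p, e+9=n, e+10=o, p+11=a.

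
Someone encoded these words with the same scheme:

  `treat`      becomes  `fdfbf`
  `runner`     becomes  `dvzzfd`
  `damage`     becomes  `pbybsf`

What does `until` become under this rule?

vzfjx

Vowels shift forward by 1 and consonants shift forward by 12.
On until: u(vowel)+1=v, n(cons)+12=z, t(cons)+12=f, i(vowel)+1=j, l(cons)+12=x.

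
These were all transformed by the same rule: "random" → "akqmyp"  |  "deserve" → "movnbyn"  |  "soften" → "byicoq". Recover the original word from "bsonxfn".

The shifts repeat in a cycle of length 3: positions 0,1,… shift by +9, +10, +3, then the pattern repeats.
Reversing it on bsonxfn: b−9=s, s−10=i, o−3=l, n−9=e, x−10=n, f−3=c, n−9=e.

silence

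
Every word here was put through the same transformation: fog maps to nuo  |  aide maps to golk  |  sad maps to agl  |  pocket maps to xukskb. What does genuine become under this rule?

The shift depends on letter class: consonant f→n is +8, but vowel o→u is +6. Two shifts are in play — +6 for a/e/i/o/u, +8 for every other letter.
For genuine: g(cons)+8=o, e(vowel)+6=k, n(cons)+8=v, u(vowel)+6=a, i(vowel)+6=o, n(cons)+8=v, e(vowel)+6=k.

okvaovk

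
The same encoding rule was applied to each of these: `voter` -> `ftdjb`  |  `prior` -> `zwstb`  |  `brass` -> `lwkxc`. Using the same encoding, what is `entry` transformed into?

osdwi

It's a Vigenère-style cipher with numeric key [10,5]: position i shifts by key[i mod 2].
Applying it to entry: e+10=o, n+5=s, t+10=d, r+5=w, y+10=i.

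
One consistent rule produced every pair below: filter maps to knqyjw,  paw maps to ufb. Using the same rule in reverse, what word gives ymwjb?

Compare letters: f→k is +5, i→n is +5, l→q is +5 — a constant shift. Every letter moves 5 places later in the alphabet, wrapping around z→a.
Decoding ymwjb: y−5=t, m−5=h, w−5=r, j−5=e, b−5=w.

threw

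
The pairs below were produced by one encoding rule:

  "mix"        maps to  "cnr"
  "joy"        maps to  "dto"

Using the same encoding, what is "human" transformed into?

The output letters match the input read backwards, each shifted +5: mix reversed is xim. Two steps: reverse the string, then apply a Caesar shift of +5.
On human: reverse → namuh; then shift: n+5=s, a+5=f, m+5=r, u+5=z, h+5=m.

sfrzm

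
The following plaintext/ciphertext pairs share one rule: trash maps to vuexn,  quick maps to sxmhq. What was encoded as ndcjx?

layer

In trash: t→v is +2, r→u is +3, a→e is +4, s→x is +5 — the shift increases by 1 each position. Letter i (0-indexed) is shifted by i+2, so successive shifts are 2, 3, 4, ….
Decoding ndcjx: n−2=l, d−3=a, c−4=y, j−5=e, x−6=r.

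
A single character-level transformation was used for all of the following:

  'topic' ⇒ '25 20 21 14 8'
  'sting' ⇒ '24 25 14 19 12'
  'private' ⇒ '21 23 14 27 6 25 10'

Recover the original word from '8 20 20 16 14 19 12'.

cooking

t is letter #20 and maps to 25: an offset of 5. The number is (letter's place in the alphabet, a=1) + 5.
Undoing it on 8 20 20 16 14 19 12: 8→(8−5)÷1=3=c, 20→(20−5)÷1=15=o, 20→(20−5)÷1=15=o, 16→(16−5)÷1=11=k, 14→(14−5)÷1=9=i, 19→(19−5)÷1=14=n, 12→(12−5)÷1=7=g.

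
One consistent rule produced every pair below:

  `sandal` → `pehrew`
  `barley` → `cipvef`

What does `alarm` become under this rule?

The output letters match the input read backwards, each shifted +4: sandal reversed is ladnas. The word is reversed, then every letter is shifted forward by 4.
For alarm: reverse → mrala; then shift: m+4=q, r+4=v, a+4=e, l+4=p, a+4=e.

qvepe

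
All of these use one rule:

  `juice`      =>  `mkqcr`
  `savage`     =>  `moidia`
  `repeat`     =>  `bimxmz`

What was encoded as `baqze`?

The output letters match the input read backwards, each shifted +8: juice reversed is eciuj. Two steps: reverse the string, then apply a Caesar shift of +8.
Reversing it on baqze: shift back: b−8=t, a−8=s, q−8=i, z−8=r, e−8=w → tsirw; then reverse → wrist.

wrist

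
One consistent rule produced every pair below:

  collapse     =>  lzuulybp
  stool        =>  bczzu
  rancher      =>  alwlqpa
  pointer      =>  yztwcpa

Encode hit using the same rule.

The shift depends on letter class: consonant c→l is +9, but vowel o→z is +11. The rule splits by letter class: vowels +11, consonants +9.
On hit: h(cons)+9=q, i(vowel)+11=t, t(cons)+9=c.

qtc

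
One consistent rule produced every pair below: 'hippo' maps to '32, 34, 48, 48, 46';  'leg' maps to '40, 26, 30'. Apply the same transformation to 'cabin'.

h(#8)→32 and i(#9)→34: differences scale by 2, so n = 2·pos + 16. Each letter becomes 2×(its alphabet position, a=1..z=26) + 16.
For cabin: c=3→22, a=1→18, b=2→20, i=9→34, n=14→44.

22, 18, 20, 34, 44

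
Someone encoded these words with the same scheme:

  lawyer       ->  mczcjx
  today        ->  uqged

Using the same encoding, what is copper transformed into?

In lawyer: l→m is +1, a→c is +2, w→z is +3, y→c is +4 — the shift increases by 1 each position. Each letter shifts forward by (position + 1), i.e. 1, 2, 3, … — the shift grows by one for each successive letter.
Applying it to copper: c+1=d, o+2=q, p+3=s, p+4=t, e+5=j, r+6=x.

dqstjx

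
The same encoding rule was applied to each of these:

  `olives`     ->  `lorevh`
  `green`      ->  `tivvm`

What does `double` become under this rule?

Each pair mirrors across the alphabet (o↔l, l↔o, i↔r): positions sum to 25. Each letter is replaced by its mirror in the alphabet: a↔z, b↔y, c↔x, and so on (the Atbash cipher).
For double: d↔w, o↔l, u↔f, b↔y, l↔o, e↔v.

wlfyov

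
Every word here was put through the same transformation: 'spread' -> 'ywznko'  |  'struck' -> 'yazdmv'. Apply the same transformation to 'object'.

In spread: s→y is +6, p→w is +7, r→z is +8, e→n is +9 — the shift increases by 1 each position. The shift increases by 1 at each position, starting from +6: 6, 7, 8, ….
On object: o+6=u, b+7=i, j+8=r, e+9=n, c+10=m, t+11=e.

uirnme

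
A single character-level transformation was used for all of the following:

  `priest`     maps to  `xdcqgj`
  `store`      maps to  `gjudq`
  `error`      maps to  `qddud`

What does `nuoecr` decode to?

This is an affine cipher: with a=0,…,z=25, each position x becomes (3x+4) mod 26.
Reversing it on nuoecr: n(13)→9·(13−4)≡3=d; u(20)→9·(20−4)≡14=o; o(14)→9·(14−4)≡12=m; e(4)→9·(4−4)≡0=a; c(2)→9·(2−4)≡8=i; r(17)→9·(17−4)≡13=n (all mod 26).

domain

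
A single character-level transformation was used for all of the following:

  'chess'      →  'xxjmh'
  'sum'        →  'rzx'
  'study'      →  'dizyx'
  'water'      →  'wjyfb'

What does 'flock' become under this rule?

Two steps: reverse the string, then apply a Caesar shift of +5.
Applying it to flock: reverse → kcolf; then shift: k+5=p, c+5=h, o+5=t, l+5=q, f+5=k.

phtqk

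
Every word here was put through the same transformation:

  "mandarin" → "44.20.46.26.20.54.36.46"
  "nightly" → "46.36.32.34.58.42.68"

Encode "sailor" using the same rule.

m(#13)→44 and a(#1)→20: differences scale by 2, so n = 2·pos + 18. Each letter becomes 2×(its alphabet position, a=1..z=26) + 18.
Applying it to sailor: s=19→56, a=1→20, i=9→36, l=12→42, o=15→48, r=18→54.

56.20.36.42.48.54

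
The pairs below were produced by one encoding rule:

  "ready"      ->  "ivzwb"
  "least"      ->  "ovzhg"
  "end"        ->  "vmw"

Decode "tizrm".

Each pair mirrors across the alphabet (r↔i, e↔v, a↔z): positions sum to 25. Letters are reflected about the middle of the alphabet (position → 25−position): Atbash.
Decoding tizrm: t↔g, i↔r, z↔a, r↔i, m↔n.

grain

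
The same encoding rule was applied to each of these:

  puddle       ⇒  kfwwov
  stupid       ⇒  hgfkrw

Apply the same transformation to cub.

xfy

Letters are reflected about the middle of the alphabet (position → 25−position): Atbash.
On cub: c↔x, u↔f, b↔y.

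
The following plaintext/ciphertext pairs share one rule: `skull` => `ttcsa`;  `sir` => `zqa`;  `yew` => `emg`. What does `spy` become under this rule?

The output letters match the input read backwards, each shifted +8: skull reversed is lluks. Two steps: reverse the string, then apply a Caesar shift of +8.
Applying it to spy: reverse → yps; then shift: y+8=g, p+8=x, s+8=a.

gxa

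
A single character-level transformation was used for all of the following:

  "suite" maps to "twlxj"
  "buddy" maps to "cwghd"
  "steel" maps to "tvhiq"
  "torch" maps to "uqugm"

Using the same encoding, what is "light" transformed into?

mkjly

In suite: s→t is +1, u→w is +2, i→l is +3, t→x is +4 — the shift increases by 1 each position. Each letter shifts forward by (position + 1), i.e. 1, 2, 3, … — the shift grows by one for each successive letter.
For light: l+1=m, i+2=k, g+3=j, h+4=l, t+5=y.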